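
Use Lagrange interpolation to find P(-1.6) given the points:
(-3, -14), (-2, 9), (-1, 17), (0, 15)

Lagrange interpolation formula:
P(x) = Σ yᵢ × Lᵢ(x)
where Lᵢ(x) = Π_{j≠i} (x - xⱼ)/(xᵢ - xⱼ)

L_0(-1.6) = (-1.6 - (-2))/(-3 - (-2)) × (-1.6 - (-1))/(-3 - (-1)) × (-1.6 - 0)/(-3 - 0) = -0.064000
L_1(-1.6) = (-1.6 - (-3))/(-2 - (-3)) × (-1.6 - (-1))/(-2 - (-1)) × (-1.6 - 0)/(-2 - 0) = 0.672000
L_2(-1.6) = (-1.6 - (-3))/(-1 - (-3)) × (-1.6 - (-2))/(-1 - (-2)) × (-1.6 - 0)/(-1 - 0) = 0.448000
L_3(-1.6) = (-1.6 - (-3))/(0 - (-3)) × (-1.6 - (-2))/(0 - (-2)) × (-1.6 - (-1))/(0 - (-1)) = -0.056000

P(-1.6) = (-14)×L_0(-1.6) + 9×L_1(-1.6) + 17×L_2(-1.6) + 15×L_3(-1.6)
P(-1.6) = 13.720000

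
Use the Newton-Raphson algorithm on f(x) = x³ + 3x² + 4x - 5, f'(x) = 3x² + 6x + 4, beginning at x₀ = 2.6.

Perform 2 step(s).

f(x) = x³ + 3x² + 4x - 5
f'(x) = 3x² + 6x + 4
x₀ = 2.6

Newton-Raphson formula: x_{n+1} = x_n - f(x_n)/f'(x_n)

Iteration 1:
  f(2.600000) = 43.256000
  f'(2.600000) = 39.880000
  x_1 = 2.600000 - 43.256000/39.880000 = 1.515346
Iteration 2:
  f(1.515346) = 11.429854
  f'(1.515346) = 19.980897
  x_2 = 1.515346 - 11.429854/19.980897 = 0.943307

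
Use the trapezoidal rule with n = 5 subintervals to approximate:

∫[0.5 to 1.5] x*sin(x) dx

f(x) = x*sin(x)
a = 0.5, b = 1.5, n = 5
h = (b - a)/n = 0.200000

Trapezoidal rule: (h/2)[f(x₀) + 2f(x₁) + 2f(x₂) + ... + f(xₙ)]

x_0 = 0.5000, f(x_0) = 0.239713, coefficient = 1
x_1 = 0.7000, f(x_1) = 0.450952, coefficient = 2
x_2 = 0.9000, f(x_2) = 0.704994, coefficient = 2
x_3 = 1.1000, f(x_3) = 0.980328, coefficient = 2
x_4 = 1.3000, f(x_4) = 1.252626, coefficient = 2
x_5 = 1.5000, f(x_5) = 1.496242, coefficient = 1

I ≈ (0.200000/2) × 8.513756 = 0.851376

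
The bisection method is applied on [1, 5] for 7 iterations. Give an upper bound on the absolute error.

Bisection error bound: |error| ≤ (b-a)/2^n
|error| ≤ (5 - 1)/2^7 = 4/2^7
|error| ≤ 0.0312500000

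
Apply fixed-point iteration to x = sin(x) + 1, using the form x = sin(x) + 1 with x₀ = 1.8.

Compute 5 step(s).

Equation: x = sin(x) + 1
Fixed-point form: x = sin(x) + 1
x₀ = 1.8

x_1 = g(1.800000) = 1.973848
x_2 = g(1.973848) = 1.919868
x_3 = g(1.919868) = 1.939690
x_4 = g(1.939690) = 1.932727
x_5 = g(1.932727) = 1.935215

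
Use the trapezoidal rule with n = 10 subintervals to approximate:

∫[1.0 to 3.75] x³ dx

f(x) = x³
a = 1.0, b = 3.75, n = 10
h = (b - a)/n = 0.275000

Trapezoidal rule: (h/2)[f(x₀) + 2f(x₁) + 2f(x₂) + ... + f(xₙ)]

x_0 = 1.0000, f(x_0) = 1.000000, coefficient = 1
x_1 = 1.2750, f(x_1) = 2.072672, coefficient = 2
x_2 = 1.5500, f(x_2) = 3.723875, coefficient = 2
x_3 = 1.8250, f(x_3) = 6.078391, coefficient = 2
x_4 = 2.1000, f(x_4) = 9.261000, coefficient = 2
x_5 = 2.3750, f(x_5) = 13.396484, coefficient = 2
x_6 = 2.6500, f(x_6) = 18.609625, coefficient = 2
x_7 = 2.9250, f(x_7) = 25.025203, coefficient = 2
x_8 = 3.2000, f(x_8) = 32.768000, coefficient = 2
x_9 = 3.4750, f(x_9) = 41.962797, coefficient = 2
x_10 = 3.7500, f(x_10) = 52.734375, coefficient = 1

I ≈ (0.275000/2) × 359.530469 = 49.435439
Exact value: 49.188477
Error: 0.246963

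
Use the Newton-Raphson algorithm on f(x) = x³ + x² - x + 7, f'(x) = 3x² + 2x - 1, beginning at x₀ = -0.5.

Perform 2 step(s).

f(x) = x³ + x² - x + 7
f'(x) = 3x² + 2x - 1
x₀ = -0.5

Newton-Raphson formula: x_{n+1} = x_n - f(x_n)/f'(x_n)

Iteration 1:
  f(-0.500000) = 7.625000
  f'(-0.500000) = -1.250000
  x_1 = -0.500000 - 7.625000/(-1.250000) = 5.600000
Iteration 2:
  f(5.600000) = 208.376000
  f'(5.600000) = 104.280000
  x_2 = 5.600000 - 208.376000/104.280000 = 3.601764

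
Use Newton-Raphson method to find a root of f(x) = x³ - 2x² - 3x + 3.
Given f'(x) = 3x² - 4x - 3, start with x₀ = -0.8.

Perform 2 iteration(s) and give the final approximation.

f(x) = x³ - 2x² - 3x + 3
f'(x) = 3x² - 4x - 3
x₀ = -0.8

Newton-Raphson formula: x_{n+1} = x_n - f(x_n)/f'(x_n)

Iteration 1:
  f(-0.800000) = 3.608000
  f'(-0.800000) = 2.120000
  x_1 = -0.800000 - 3.608000/2.120000 = -2.501887
Iteration 2:
  f(-2.501887) = -17.673619
  f'(-2.501887) = 25.785860
  x_2 = -2.501887 - (-17.673619)/25.785860 = -1.816487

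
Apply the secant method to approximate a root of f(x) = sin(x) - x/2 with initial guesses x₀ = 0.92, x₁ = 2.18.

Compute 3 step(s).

f(x) = sin(x) - x/2
x₀ = 0.92, x₁ = 2.18

Secant formula: x_{n+1} = x_n - f(x_n)(x_n - x_{n-1})/(f(x_n) - f(x_{n-1}))

Iteration 1:
  f(0.920000) = 0.335602
  f(2.180000) = -0.269896
  x_2 = 2.180000 - (-0.269896)×(2.180000 - 0.920000)/(-0.269896 - 0.335602)
       = 1.618364
Iteration 2:
  f(2.180000) = -0.269896
  f(1.618364) = 0.189687
  x_3 = 1.618364 - 0.189687×(1.618364 - 2.180000)/(0.189687 - (-0.269896))
       = 1.850172
Iteration 3:
  f(1.618364) = 0.189687
  f(1.850172) = 0.036142
  x_4 = 1.850172 - 0.036142×(1.850172 - 1.618364)/(0.036142 - 0.189687)
       = 1.904735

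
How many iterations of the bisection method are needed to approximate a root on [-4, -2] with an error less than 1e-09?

We need (b-a)/2^n ≤ 1e-09
(-2 - (-4))/2^n ≤ 1e-09
2/2^n ≤ 1e-09
2^n ≥ 2000000000
n ≥ log₂(2000000000) = 30.90
n ≥ 31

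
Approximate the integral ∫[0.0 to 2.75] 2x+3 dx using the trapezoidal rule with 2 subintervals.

f(x) = 2x+3
a = 0.0, b = 2.75, n = 2
h = (b - a)/n = 1.375000

Trapezoidal rule: (h/2)[f(x₀) + 2f(x₁) + 2f(x₂) + ... + f(xₙ)]

x_0 = 0.0000, f(x_0) = 3.000000, coefficient = 1
x_1 = 1.3750, f(x_1) = 5.750000, coefficient = 2
x_2 = 2.7500, f(x_2) = 8.500000, coefficient = 1

I ≈ (1.375000/2) × 23.000000 = 15.812500
Exact value: 15.812500
Error: 0.000000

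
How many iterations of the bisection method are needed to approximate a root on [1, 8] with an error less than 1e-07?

We need (b-a)/2^n ≤ 1e-07
(8 - 1)/2^n ≤ 1e-07
7/2^n ≤ 1e-07
2^n ≥ 70000000
n ≥ log₂(70000000) = 26.06
n ≥ 27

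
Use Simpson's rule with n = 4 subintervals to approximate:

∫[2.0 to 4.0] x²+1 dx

f(x) = x²+1
a = 2.0, b = 4.0, n = 4
h = (b - a)/n = 0.500000

Simpson's rule: (h/3)[f(x₀) + 4f(x₁) + 2f(x₂) + ... + f(xₙ)]

x_0 = 2.0000, f(x_0) = 5.000000, coefficient = 1
x_1 = 2.5000, f(x_1) = 7.250000, coefficient = 4
x_2 = 3.0000, f(x_2) = 10.000000, coefficient = 2
x_3 = 3.5000, f(x_3) = 13.250000, coefficient = 4
x_4 = 4.0000, f(x_4) = 17.000000, coefficient = 1

I ≈ (0.500000/3) × 124.000000 = 20.666667
Exact value: 20.666667
Error: 0.000000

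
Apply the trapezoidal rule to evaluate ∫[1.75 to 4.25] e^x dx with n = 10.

f(x) = e^x
a = 1.75, b = 4.25, n = 10
h = (b - a)/n = 0.250000

Trapezoidal rule: (h/2)[f(x₀) + 2f(x₁) + 2f(x₂) + ... + f(xₙ)]

x_0 = 1.7500, f(x_0) = 5.754603, coefficient = 1
x_1 = 2.0000, f(x_1) = 7.389056, coefficient = 2
x_2 = 2.2500, f(x_2) = 9.487736, coefficient = 2
x_3 = 2.5000, f(x_3) = 12.182494, coefficient = 2
x_4 = 2.7500, f(x_4) = 15.642632, coefficient = 2
x_5 = 3.0000, f(x_5) = 20.085537, coefficient = 2
x_6 = 3.2500, f(x_6) = 25.790340, coefficient = 2
x_7 = 3.5000, f(x_7) = 33.115452, coefficient = 2
x_8 = 3.7500, f(x_8) = 42.521082, coefficient = 2
x_9 = 4.0000, f(x_9) = 54.598150, coefficient = 2
x_10 = 4.2500, f(x_10) = 70.105412, coefficient = 1

I ≈ (0.250000/2) × 517.484972 = 64.685622
Exact value: 64.350810
Error: 0.334812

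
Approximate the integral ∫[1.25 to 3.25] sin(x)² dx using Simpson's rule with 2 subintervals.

f(x) = sin(x)²
a = 1.25, b = 3.25, n = 2
h = (b - a)/n = 1.000000

Simpson's rule: (h/3)[f(x₀) + 4f(x₁) + 2f(x₂) + ... + f(xₙ)]

x_0 = 1.2500, f(x_0) = 0.900572, coefficient = 1
x_1 = 2.2500, f(x_1) = 0.605398, coefficient = 4
x_2 = 3.2500, f(x_2) = 0.011706, coefficient = 1

I ≈ (1.000000/3) × 3.333870 = 1.111290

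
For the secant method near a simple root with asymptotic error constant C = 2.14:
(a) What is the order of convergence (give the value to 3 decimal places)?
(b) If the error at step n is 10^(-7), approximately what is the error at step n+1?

(a) Secant method has superlinear convergence with order φ = (1+√5)/2 ≈ 1.618.
    This means |e_{n+1}| ≈ C|e_n|^1.618.

(b) With |e_n| = 10^(-7) and C = 2.14:
    |e_{n+1}| ≈ 2.14 × (10^(-7))^1.618 = 2.14 × 10^(-11.33)

(a) ≈ 1.618 (golden ratio); (b) |e_{n+1}| ≈ 1.010e-11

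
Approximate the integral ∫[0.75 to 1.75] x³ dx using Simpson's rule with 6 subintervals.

f(x) = x³
a = 0.75, b = 1.75, n = 6
h = (b - a)/n = 0.166667

Simpson's rule: (h/3)[f(x₀) + 4f(x₁) + 2f(x₂) + ... + f(xₙ)]

x_0 = 0.7500, f(x_0) = 0.421875, coefficient = 1
x_1 = 0.9167, f(x_1) = 0.770255, coefficient = 4
x_2 = 1.0833, f(x_2) = 1.271412, coefficient = 2
x_3 = 1.2500, f(x_3) = 1.953125, coefficient = 4
x_4 = 1.4167, f(x_4) = 2.843171, coefficient = 2
x_5 = 1.5833, f(x_5) = 3.969329, coefficient = 4
x_6 = 1.7500, f(x_6) = 5.359375, coefficient = 1

I ≈ (0.166667/3) × 40.781250 = 2.265625
Exact value: 2.265625
Error: 0.000000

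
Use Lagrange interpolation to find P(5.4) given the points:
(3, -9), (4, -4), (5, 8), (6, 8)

Lagrange interpolation formula:
P(x) = Σ yᵢ × Lᵢ(x)
where Lᵢ(x) = Π_{j≠i} (x - xⱼ)/(xᵢ - xⱼ)

L_0(5.4) = (5.4 - 4)/(3 - 4) × (5.4 - 5)/(3 - 5) × (5.4 - 6)/(3 - 6) = 0.056000
L_1(5.4) = (5.4 - 3)/(4 - 3) × (5.4 - 5)/(4 - 5) × (5.4 - 6)/(4 - 6) = -0.288000
L_2(5.4) = (5.4 - 3)/(5 - 3) × (5.4 - 4)/(5 - 4) × (5.4 - 6)/(5 - 6) = 1.008000
L_3(5.4) = (5.4 - 3)/(6 - 3) × (5.4 - 4)/(6 - 4) × (5.4 - 5)/(6 - 5) = 0.224000

P(5.4) = (-9)×L_0(5.4) + (-4)×L_1(5.4) + 8×L_2(5.4) + 8×L_3(5.4)
P(5.4) = 10.504000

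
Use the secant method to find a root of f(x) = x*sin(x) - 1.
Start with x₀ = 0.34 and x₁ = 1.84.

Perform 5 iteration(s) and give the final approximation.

f(x) = x*sin(x) - 1
x₀ = 0.34, x₁ = 1.84

Secant formula: x_{n+1} = x_n - f(x_n)(x_n - x_{n-1})/(f(x_n) - f(x_{n-1}))

Iteration 1:
  f(0.340000) = -0.886614
  f(1.840000) = 0.773729
  x_2 = 1.840000 - 0.773729×(1.840000 - 0.340000)/(0.773729 - (-0.886614))
       = 1.140992
Iteration 2:
  f(1.840000) = 0.773729
  f(1.140992) = 0.037216
  x_3 = 1.140992 - 0.037216×(1.140992 - 1.840000)/(0.037216 - 0.773729)
       = 1.105671
Iteration 3:
  f(1.140992) = 0.037216
  f(1.105671) = -0.011789
  x_4 = 1.105671 - (-0.011789)×(1.105671 - 1.140992)/(-0.011789 - 0.037216)
       = 1.114168
Iteration 4:
  f(1.105671) = -0.011789
  f(1.114168) = 0.000016
  x_5 = 1.114168 - 0.000016×(1.114168 - 1.105671)/(0.000016 - (-0.011789))
       = 1.114157
Iteration 5:
  f(1.114168) = 0.000016
  f(1.114157) = 0.000000
  x_6 = 1.114157 - 0.000000×(1.114157 - 1.114168)/(0.000000 - 0.000016)
       = 1.114157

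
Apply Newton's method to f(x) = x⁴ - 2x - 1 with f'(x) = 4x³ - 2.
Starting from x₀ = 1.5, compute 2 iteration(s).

f(x) = x⁴ - 2x - 1
f'(x) = 4x³ - 2
x₀ = 1.5

Newton-Raphson formula: x_{n+1} = x_n - f(x_n)/f'(x_n)

Iteration 1:
  f(1.500000) = 1.062500
  f'(1.500000) = 11.500000
  x_1 = 1.500000 - 1.062500/11.500000 = 1.407609
Iteration 2:
  f(1.407609) = 0.110579
  f'(1.407609) = 9.155931
  x_2 = 1.407609 - 0.110579/9.155931 = 1.395531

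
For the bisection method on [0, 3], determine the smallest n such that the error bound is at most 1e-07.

We need (b-a)/2^n ≤ 1e-07
(3 - 0)/2^n ≤ 1e-07
3/2^n ≤ 1e-07
2^n ≥ 30000000
n ≥ log₂(30000000) = 24.84
n ≥ 25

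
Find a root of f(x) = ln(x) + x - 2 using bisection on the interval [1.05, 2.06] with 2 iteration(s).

f(x) = ln(x) + x - 2
Initial interval: [1.05, 2.06]

Iteration 1:
  c_1 = (1.050000 + 2.060000)/2 = 1.555000
  f(c_1) = f(1.555000) = -0.003524
  f(a) × f(c) ≥ 0, new interval: [1.555000, 2.060000]
Iteration 2:
  c_2 = (1.555000 + 2.060000)/2 = 1.807500
  f(c_2) = f(1.807500) = 0.399445
  f(a) × f(c) < 0, new interval: [1.555000, 1.807500]

After 2 iteration(s), the approximation is c_2 = 1.807500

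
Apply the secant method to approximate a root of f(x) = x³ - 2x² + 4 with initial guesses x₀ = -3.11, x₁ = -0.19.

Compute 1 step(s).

f(x) = x³ - 2x² + 4
x₀ = -3.11, x₁ = -0.19

Secant formula: x_{n+1} = x_n - f(x_n)(x_n - x_{n-1})/(f(x_n) - f(x_{n-1}))

Iteration 1:
  f(-3.110000) = -45.424431
  f(-0.190000) = 3.920941
  x_2 = -0.190000 - 3.920941×(-0.190000 - (-3.110000))/(3.920941 - (-45.424431))
       = -0.422021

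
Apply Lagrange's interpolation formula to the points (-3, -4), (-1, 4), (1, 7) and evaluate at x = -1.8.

Lagrange interpolation formula:
P(x) = Σ yᵢ × Lᵢ(x)
where Lᵢ(x) = Π_{j≠i} (x - xⱼ)/(xᵢ - xⱼ)

L_0(-1.8) = (-1.8 - (-1))/(-3 - (-1)) × (-1.8 - 1)/(-3 - 1) = 0.280000
L_1(-1.8) = (-1.8 - (-3))/(-1 - (-3)) × (-1.8 - 1)/(-1 - 1) = 0.840000
L_2(-1.8) = (-1.8 - (-3))/(1 - (-3)) × (-1.8 - (-1))/(1 - (-1)) = -0.120000

P(-1.8) = (-4)×L_0(-1.8) + 4×L_1(-1.8) + 7×L_2(-1.8)
P(-1.8) = 1.400000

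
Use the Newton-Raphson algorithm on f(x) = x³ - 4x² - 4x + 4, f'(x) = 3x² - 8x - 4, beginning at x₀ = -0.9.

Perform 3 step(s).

f(x) = x³ - 4x² - 4x + 4
f'(x) = 3x² - 8x - 4
x₀ = -0.9

Newton-Raphson formula: x_{n+1} = x_n - f(x_n)/f'(x_n)

Iteration 1:
  f(-0.900000) = 3.631000
  f'(-0.900000) = 5.630000
  x_1 = -0.900000 - 3.631000/5.630000 = -1.544938
Iteration 2:
  f(-1.544938) = -3.055089
  f'(-1.544938) = 15.520001
  x_2 = -1.544938 - (-3.055089)/15.520001 = -1.348089
Iteration 3:
  f(-1.348089) = -0.326965
  f'(-1.348089) = 12.236749
  x_3 = -1.348089 - (-0.326965)/12.236749 = -1.321369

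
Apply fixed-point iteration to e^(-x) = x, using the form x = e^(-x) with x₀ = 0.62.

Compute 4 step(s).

Equation: e^(-x) = x
Fixed-point form: x = e^(-x)
x₀ = 0.62

x_1 = g(0.620000) = 0.537944
x_2 = g(0.537944) = 0.583947
x_3 = g(0.583947) = 0.557693
x_4 = g(0.557693) = 0.572529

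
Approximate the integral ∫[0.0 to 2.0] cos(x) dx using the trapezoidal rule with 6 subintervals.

f(x) = cos(x)
a = 0.0, b = 2.0, n = 6
h = (b - a)/n = 0.333333

Trapezoidal rule: (h/2)[f(x₀) + 2f(x₁) + 2f(x₂) + ... + f(xₙ)]

x_0 = 0.0000, f(x_0) = 1.000000, coefficient = 1
x_1 = 0.3333, f(x_1) = 0.944957, coefficient = 2
x_2 = 0.6667, f(x_2) = 0.785887, coefficient = 2
x_3 = 1.0000, f(x_3) = 0.540302, coefficient = 2
x_4 = 1.3333, f(x_4) = 0.235238, coefficient = 2
x_5 = 1.6667, f(x_5) = -0.095724, coefficient = 2
x_6 = 2.0000, f(x_6) = -0.416147, coefficient = 1

I ≈ (0.333333/2) × 5.405174 = 0.900862
Exact value: 0.909297
Error: 0.008435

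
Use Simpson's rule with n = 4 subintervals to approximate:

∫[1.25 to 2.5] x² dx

f(x) = x²
a = 1.25, b = 2.5, n = 4
h = (b - a)/n = 0.312500

Simpson's rule: (h/3)[f(x₀) + 4f(x₁) + 2f(x₂) + ... + f(xₙ)]

x_0 = 1.2500, f(x_0) = 1.562500, coefficient = 1
x_1 = 1.5625, f(x_1) = 2.441406, coefficient = 4
x_2 = 1.8750, f(x_2) = 3.515625, coefficient = 2
x_3 = 2.1875, f(x_3) = 4.785156, coefficient = 4
x_4 = 2.5000, f(x_4) = 6.250000, coefficient = 1

I ≈ (0.312500/3) × 43.750000 = 4.557292
Exact value: 4.557292
Error: 0.000000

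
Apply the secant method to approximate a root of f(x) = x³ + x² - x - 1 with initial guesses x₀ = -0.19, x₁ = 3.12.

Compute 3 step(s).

f(x) = x³ + x² - x - 1
x₀ = -0.19, x₁ = 3.12

Secant formula: x_{n+1} = x_n - f(x_n)(x_n - x_{n-1})/(f(x_n) - f(x_{n-1}))

Iteration 1:
  f(-0.190000) = -0.780759
  f(3.120000) = 35.985728
  x_2 = 3.120000 - 35.985728×(3.120000 - (-0.190000))/(35.985728 - (-0.780759))
       = -0.119710
Iteration 2:
  f(3.120000) = 35.985728
  f(-0.119710) = -0.867675
  x_3 = -0.119710 - (-0.867675)×(-0.119710 - 3.120000)/(-0.867675 - 35.985728)
       = -0.043435
Iteration 3:
  f(-0.119710) = -0.867675
  f(-0.043435) = -0.954761
  x_4 = -0.043435 - (-0.954761)×(-0.043435 - (-0.119710))/(-0.954761 - (-0.867675))
       = -0.879676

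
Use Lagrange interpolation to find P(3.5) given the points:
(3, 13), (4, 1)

Lagrange interpolation formula:
P(x) = Σ yᵢ × Lᵢ(x)
where Lᵢ(x) = Π_{j≠i} (x - xⱼ)/(xᵢ - xⱼ)

L_0(3.5) = (3.5 - 4)/(3 - 4) = 0.500000
L_1(3.5) = (3.5 - 3)/(4 - 3) = 0.500000

P(3.5) = 13×L_0(3.5) + 1×L_1(3.5)
P(3.5) = 7.000000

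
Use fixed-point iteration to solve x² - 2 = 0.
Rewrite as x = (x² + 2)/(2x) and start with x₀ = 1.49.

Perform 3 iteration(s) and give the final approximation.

Equation: x² - 2 = 0
Fixed-point form: x = (x² + 2)/(2x)
x₀ = 1.49

x_1 = g(1.490000) = 1.416141
x_2 = g(1.416141) = 1.414215
x_3 = g(1.414215) = 1.414214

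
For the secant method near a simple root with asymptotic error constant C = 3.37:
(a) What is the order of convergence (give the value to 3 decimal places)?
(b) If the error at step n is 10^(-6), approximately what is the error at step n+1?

(a) Secant method has superlinear convergence with order φ = (1+√5)/2 ≈ 1.618.
    This means |e_{n+1}| ≈ C|e_n|^1.618.

(b) With |e_n| = 10^(-6) and C = 3.37:
    |e_{n+1}| ≈ 3.37 × (10^(-6))^1.618 = 3.37 × 10^(-9.71)

(a) ≈ 1.618 (golden ratio); (b) |e_{n+1}| ≈ 6.598e-10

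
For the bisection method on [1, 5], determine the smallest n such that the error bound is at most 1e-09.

We need (b-a)/2^n ≤ 1e-09
(5 - 1)/2^n ≤ 1e-09
4/2^n ≤ 1e-09
2^n ≥ 4000000000
n ≥ log₂(4000000000) = 31.90
n ≥ 32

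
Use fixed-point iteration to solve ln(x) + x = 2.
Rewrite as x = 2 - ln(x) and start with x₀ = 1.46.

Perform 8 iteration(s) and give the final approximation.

Equation: ln(x) + x = 2
Fixed-point form: x = 2 - ln(x)
x₀ = 1.46

x_1 = g(1.460000) = 1.621564
x_2 = g(1.621564) = 1.516609
x_3 = g(1.516609) = 1.583523
x_4 = g(1.583523) = 1.540348
x_5 = g(1.540348) = 1.567992
x_6 = g(1.567992) = 1.550204
x_7 = g(1.550204) = 1.561613
x_8 = g(1.561613) = 1.554281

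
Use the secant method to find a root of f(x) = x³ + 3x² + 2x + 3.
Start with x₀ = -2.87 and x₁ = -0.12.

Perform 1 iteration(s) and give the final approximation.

f(x) = x³ + 3x² + 2x + 3
x₀ = -2.87, x₁ = -0.12

Secant formula: x_{n+1} = x_n - f(x_n)(x_n - x_{n-1})/(f(x_n) - f(x_{n-1}))

Iteration 1:
  f(-2.870000) = -1.669203
  f(-0.120000) = 2.801472
  x_2 = -0.120000 - 2.801472×(-0.120000 - (-2.870000))/(2.801472 - (-1.669203))
       = -1.843240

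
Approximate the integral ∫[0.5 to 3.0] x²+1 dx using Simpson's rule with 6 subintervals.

f(x) = x²+1
a = 0.5, b = 3.0, n = 6
h = (b - a)/n = 0.416667

Simpson's rule: (h/3)[f(x₀) + 4f(x₁) + 2f(x₂) + ... + f(xₙ)]

x_0 = 0.5000, f(x_0) = 1.250000, coefficient = 1
x_1 = 0.9167, f(x_1) = 1.840278, coefficient = 4
x_2 = 1.3333, f(x_2) = 2.777778, coefficient = 2
x_3 = 1.7500, f(x_3) = 4.062500, coefficient = 4
x_4 = 2.1667, f(x_4) = 5.694444, coefficient = 2
x_5 = 2.5833, f(x_5) = 7.673611, coefficient = 4
x_6 = 3.0000, f(x_6) = 10.000000, coefficient = 1

I ≈ (0.416667/3) × 82.500000 = 11.458333
Exact value: 11.458333
Error: 0.000000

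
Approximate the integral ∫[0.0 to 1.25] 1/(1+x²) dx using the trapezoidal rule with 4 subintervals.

f(x) = 1/(1+x²)
a = 0.0, b = 1.25, n = 4
h = (b - a)/n = 0.312500

Trapezoidal rule: (h/2)[f(x₀) + 2f(x₁) + 2f(x₂) + ... + f(xₙ)]

x_0 = 0.0000, f(x_0) = 1.000000, coefficient = 1
x_1 = 0.3125, f(x_1) = 0.911032, coefficient = 2
x_2 = 0.6250, f(x_2) = 0.719101, coefficient = 2
x_3 = 0.9375, f(x_3) = 0.532225, coefficient = 2
x_4 = 1.2500, f(x_4) = 0.390244, coefficient = 1

I ≈ (0.312500/2) × 5.714959 = 0.892962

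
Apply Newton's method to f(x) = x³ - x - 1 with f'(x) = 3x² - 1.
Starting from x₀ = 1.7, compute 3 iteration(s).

f(x) = x³ - x - 1
f'(x) = 3x² - 1
x₀ = 1.7

Newton-Raphson formula: x_{n+1} = x_n - f(x_n)/f'(x_n)

Iteration 1:
  f(1.700000) = 2.213000
  f'(1.700000) = 7.670000
  x_1 = 1.700000 - 2.213000/7.670000 = 1.411473
Iteration 2:
  f(1.411473) = 0.400544
  f'(1.411473) = 4.976770
  x_2 = 1.411473 - 0.400544/4.976770 = 1.330991
Iteration 3:
  f(1.330991) = 0.026907
  f'(1.330991) = 4.314608
  x_3 = 1.330991 - 0.026907/4.314608 = 1.324754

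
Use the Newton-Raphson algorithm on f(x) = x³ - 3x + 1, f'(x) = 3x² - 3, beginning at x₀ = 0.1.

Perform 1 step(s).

f(x) = x³ - 3x + 1
f'(x) = 3x² - 3
x₀ = 0.1

Newton-Raphson formula: x_{n+1} = x_n - f(x_n)/f'(x_n)

Iteration 1:
  f(0.100000) = 0.701000
  f'(0.100000) = -2.970000
  x_1 = 0.100000 - 0.701000/(-2.970000) = 0.336027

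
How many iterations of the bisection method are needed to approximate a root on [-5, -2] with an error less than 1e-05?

We need (b-a)/2^n ≤ 1e-05
(-2 - (-5))/2^n ≤ 1e-05
3/2^n ≤ 1e-05
2^n ≥ 300000
n ≥ log₂(300000) = 18.19
n ≥ 19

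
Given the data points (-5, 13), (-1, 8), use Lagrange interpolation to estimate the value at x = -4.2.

Lagrange interpolation formula:
P(x) = Σ yᵢ × Lᵢ(x)
where Lᵢ(x) = Π_{j≠i} (x - xⱼ)/(xᵢ - xⱼ)

L_0(-4.2) = (-4.2 - (-1))/(-5 - (-1)) = 0.800000
L_1(-4.2) = (-4.2 - (-5))/(-1 - (-5)) = 0.200000

P(-4.2) = 13×L_0(-4.2) + 8×L_1(-4.2)
P(-4.2) = 12.000000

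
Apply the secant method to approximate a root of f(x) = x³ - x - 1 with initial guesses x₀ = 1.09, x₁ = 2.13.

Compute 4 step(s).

f(x) = x³ - x - 1
x₀ = 1.09, x₁ = 2.13

Secant formula: x_{n+1} = x_n - f(x_n)(x_n - x_{n-1})/(f(x_n) - f(x_{n-1}))

Iteration 1:
  f(1.090000) = -0.794971
  f(2.130000) = 6.533597
  x_2 = 2.130000 - 6.533597×(2.130000 - 1.090000)/(6.533597 - (-0.794971))
       = 1.202815
Iteration 2:
  f(2.130000) = 6.533597
  f(1.202815) = -0.462627
  x_3 = 1.202815 - (-0.462627)×(1.202815 - 2.130000)/(-0.462627 - 6.533597)
       = 1.264125
Iteration 3:
  f(1.202815) = -0.462627
  f(1.264125) = -0.244038
  x_4 = 1.264125 - (-0.244038)×(1.264125 - 1.202815)/(-0.244038 - (-0.462627))
       = 1.332573
Iteration 4:
  f(1.264125) = -0.244038
  f(1.332573) = 0.033746
  x_5 = 1.332573 - 0.033746×(1.332573 - 1.264125)/(0.033746 - (-0.244038))
       = 1.324258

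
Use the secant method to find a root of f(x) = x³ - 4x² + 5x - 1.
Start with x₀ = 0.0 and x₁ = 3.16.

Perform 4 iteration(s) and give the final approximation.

f(x) = x³ - 4x² + 5x - 1
x₀ = 0.0, x₁ = 3.16

Secant formula: x_{n+1} = x_n - f(x_n)(x_n - x_{n-1})/(f(x_n) - f(x_{n-1}))

Iteration 1:
  f(0.000000) = -1.000000
  f(3.160000) = 6.412096
  x_2 = 3.160000 - 6.412096×(3.160000 - 0.000000)/(6.412096 - (-1.000000))
       = 0.426330
Iteration 2:
  f(3.160000) = 6.412096
  f(0.426330) = 0.482110
  x_3 = 0.426330 - 0.482110×(0.426330 - 3.160000)/(0.482110 - 6.412096)
       = 0.204082
Iteration 3:
  f(0.426330) = 0.482110
  f(0.204082) = -0.137688
  x_4 = 0.204082 - (-0.137688)×(0.204082 - 0.426330)/(-0.137688 - 0.482110)
       = 0.253454
Iteration 4:
  f(0.204082) = -0.137688
  f(0.253454) = 0.026597
  x_5 = 0.253454 - 0.026597×(0.253454 - 0.204082)/(0.026597 - (-0.137688))
       = 0.245461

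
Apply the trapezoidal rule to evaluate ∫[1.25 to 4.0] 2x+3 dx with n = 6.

f(x) = 2x+3
a = 1.25, b = 4.0, n = 6
h = (b - a)/n = 0.458333

Trapezoidal rule: (h/2)[f(x₀) + 2f(x₁) + 2f(x₂) + ... + f(xₙ)]

x_0 = 1.2500, f(x_0) = 5.500000, coefficient = 1
x_1 = 1.7083, f(x_1) = 6.416667, coefficient = 2
x_2 = 2.1667, f(x_2) = 7.333333, coefficient = 2
x_3 = 2.6250, f(x_3) = 8.250000, coefficient = 2
x_4 = 3.0833, f(x_4) = 9.166667, coefficient = 2
x_5 = 3.5417, f(x_5) = 10.083333, coefficient = 2
x_6 = 4.0000, f(x_6) = 11.000000, coefficient = 1

I ≈ (0.458333/2) × 99.000000 = 22.687500
Exact value: 22.687500
Error: 0.000000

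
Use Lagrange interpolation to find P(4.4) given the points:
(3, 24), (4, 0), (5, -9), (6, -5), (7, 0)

Lagrange interpolation formula:
P(x) = Σ yᵢ × Lᵢ(x)
where Lᵢ(x) = Π_{j≠i} (x - xⱼ)/(xᵢ - xⱼ)

L_0(4.4) = (4.4 - 4)/(3 - 4) × (4.4 - 5)/(3 - 5) × (4.4 - 6)/(3 - 6) × (4.4 - 7)/(3 - 7) = -0.041600
L_1(4.4) = (4.4 - 3)/(4 - 3) × (4.4 - 5)/(4 - 5) × (4.4 - 6)/(4 - 6) × (4.4 - 7)/(4 - 7) = 0.582400
L_2(4.4) = (4.4 - 3)/(5 - 3) × (4.4 - 4)/(5 - 4) × (4.4 - 6)/(5 - 6) × (4.4 - 7)/(5 - 7) = 0.582400
L_3(4.4) = (4.4 - 3)/(6 - 3) × (4.4 - 4)/(6 - 4) × (4.4 - 5)/(6 - 5) × (4.4 - 7)/(6 - 7) = -0.145600
L_4(4.4) = (4.4 - 3)/(7 - 3) × (4.4 - 4)/(7 - 4) × (4.4 - 5)/(7 - 5) × (4.4 - 6)/(7 - 6) = 0.022400

P(4.4) = 24×L_0(4.4) + 0×L_1(4.4) + (-9)×L_2(4.4) + (-5)×L_3(4.4) + 0×L_4(4.4)
P(4.4) = -5.512000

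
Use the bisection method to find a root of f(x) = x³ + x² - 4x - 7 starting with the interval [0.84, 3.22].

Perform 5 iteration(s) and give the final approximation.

f(x) = x³ + x² - 4x - 7
Initial interval: [0.84, 3.22]

Iteration 1:
  c_1 = (0.840000 + 3.220000)/2 = 2.030000
  f(c_1) = f(2.030000) = -2.633673
  f(a) × f(c) ≥ 0, new interval: [2.030000, 3.220000]
Iteration 2:
  c_2 = (2.030000 + 3.220000)/2 = 2.625000
  f(c_2) = f(2.625000) = 7.478516
  f(a) × f(c) < 0, new interval: [2.030000, 2.625000]
Iteration 3:
  c_3 = (2.030000 + 2.625000)/2 = 2.327500
  f(c_3) = f(2.327500) = 1.715920
  f(a) × f(c) < 0, new interval: [2.030000, 2.327500]
Iteration 4:
  c_4 = (2.030000 + 2.327500)/2 = 2.178750
  f(c_4) = f(2.178750) = -0.625628
  f(a) × f(c) ≥ 0, new interval: [2.178750, 2.327500]
Iteration 5:
  c_5 = (2.178750 + 2.327500)/2 = 2.253125
  f(c_5) = f(2.253125) = 0.502224
  f(a) × f(c) < 0, new interval: [2.178750, 2.253125]

After 5 iteration(s), the approximation is c_5 = 2.253125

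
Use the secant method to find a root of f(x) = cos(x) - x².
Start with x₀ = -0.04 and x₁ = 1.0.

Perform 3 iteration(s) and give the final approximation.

f(x) = cos(x) - x²
x₀ = -0.04, x₁ = 1.0

Secant formula: x_{n+1} = x_n - f(x_n)(x_n - x_{n-1})/(f(x_n) - f(x_{n-1}))

Iteration 1:
  f(-0.040000) = 0.997600
  f(1.000000) = -0.459698
  x_2 = 1.000000 - (-0.459698)×(1.000000 - (-0.040000))/(-0.459698 - 0.997600)
       = 0.671937
Iteration 2:
  f(1.000000) = -0.459698
  f(0.671937) = 0.331118
  x_3 = 0.671937 - 0.331118×(0.671937 - 1.000000)/(0.331118 - (-0.459698))
       = 0.809298
Iteration 3:
  f(0.671937) = 0.331118
  f(0.809298) = 0.035042
  x_4 = 0.809298 - 0.035042×(0.809298 - 0.671937)/(0.035042 - 0.331118)
       = 0.825556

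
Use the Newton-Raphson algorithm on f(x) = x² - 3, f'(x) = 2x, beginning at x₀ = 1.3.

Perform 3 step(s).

f(x) = x² - 3
f'(x) = 2x
x₀ = 1.3

Newton-Raphson formula: x_{n+1} = x_n - f(x_n)/f'(x_n)

Iteration 1:
  f(1.300000) = -1.310000
  f'(1.300000) = 2.600000
  x_1 = 1.300000 - (-1.310000)/2.600000 = 1.803846
Iteration 2:
  f(1.803846) = 0.253861
  f'(1.803846) = 3.607692
  x_2 = 1.803846 - 0.253861/3.607692 = 1.733480
Iteration 3:
  f(1.733480) = 0.004951
  f'(1.733480) = 3.466959
  x_3 = 1.733480 - 0.004951/3.466959 = 1.732051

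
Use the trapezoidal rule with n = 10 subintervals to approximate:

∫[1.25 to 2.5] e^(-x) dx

f(x) = e^(-x)
a = 1.25, b = 2.5, n = 10
h = (b - a)/n = 0.125000

Trapezoidal rule: (h/2)[f(x₀) + 2f(x₁) + 2f(x₂) + ... + f(xₙ)]

x_0 = 1.2500, f(x_0) = 0.286505, coefficient = 1
x_1 = 1.3750, f(x_1) = 0.252840, coefficient = 2
x_2 = 1.5000, f(x_2) = 0.223130, coefficient = 2
x_3 = 1.6250, f(x_3) = 0.196912, coefficient = 2
x_4 = 1.7500, f(x_4) = 0.173774, coefficient = 2
x_5 = 1.8750, f(x_5) = 0.153355, coefficient = 2
x_6 = 2.0000, f(x_6) = 0.135335, coefficient = 2
x_7 = 2.1250, f(x_7) = 0.119433, coefficient = 2
x_8 = 2.2500, f(x_8) = 0.105399, coefficient = 2
x_9 = 2.3750, f(x_9) = 0.093014, coefficient = 2
x_10 = 2.5000, f(x_10) = 0.082085, coefficient = 1

I ≈ (0.125000/2) × 3.274974 = 0.204686
Exact value: 0.204420
Error: 0.000266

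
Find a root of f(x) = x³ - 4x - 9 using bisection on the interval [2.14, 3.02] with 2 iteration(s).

f(x) = x³ - 4x - 9
Initial interval: [2.14, 3.02]

Iteration 1:
  c_1 = (2.140000 + 3.020000)/2 = 2.580000
  f(c_1) = f(2.580000) = -2.146488
  f(a) × f(c) ≥ 0, new interval: [2.580000, 3.020000]
Iteration 2:
  c_2 = (2.580000 + 3.020000)/2 = 2.800000
  f(c_2) = f(2.800000) = 1.752000
  f(a) × f(c) < 0, new interval: [2.580000, 2.800000]

After 2 iteration(s), the approximation is c_2 = 2.800000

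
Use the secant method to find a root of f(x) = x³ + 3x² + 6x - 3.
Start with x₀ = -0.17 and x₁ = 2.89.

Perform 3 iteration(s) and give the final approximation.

f(x) = x³ + 3x² + 6x - 3
x₀ = -0.17, x₁ = 2.89

Secant formula: x_{n+1} = x_n - f(x_n)(x_n - x_{n-1})/(f(x_n) - f(x_{n-1}))

Iteration 1:
  f(-0.170000) = -3.938213
  f(2.890000) = 63.533869
  x_2 = 2.890000 - 63.533869×(2.890000 - (-0.170000))/(63.533869 - (-3.938213))
       = 0.008606
Iteration 2:
  f(2.890000) = 63.533869
  f(0.008606) = -2.948140
  x_3 = 0.008606 - (-2.948140)×(0.008606 - 2.890000)/(-2.948140 - 63.533869)
       = 0.136381
Iteration 3:
  f(0.008606) = -2.948140
  f(0.136381) = -2.123375
  x_4 = 0.136381 - (-2.123375)×(0.136381 - 0.008606)/(-2.123375 - (-2.948140))
       = 0.465342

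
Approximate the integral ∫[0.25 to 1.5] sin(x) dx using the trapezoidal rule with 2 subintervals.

f(x) = sin(x)
a = 0.25, b = 1.5, n = 2
h = (b - a)/n = 0.625000

Trapezoidal rule: (h/2)[f(x₀) + 2f(x₁) + 2f(x₂) + ... + f(xₙ)]

x_0 = 0.2500, f(x_0) = 0.247404, coefficient = 1
x_1 = 0.8750, f(x_1) = 0.767544, coefficient = 2
x_2 = 1.5000, f(x_2) = 0.997495, coefficient = 1

I ≈ (0.625000/2) × 2.779986 = 0.868746
Exact value: 0.898175
Error: 0.029430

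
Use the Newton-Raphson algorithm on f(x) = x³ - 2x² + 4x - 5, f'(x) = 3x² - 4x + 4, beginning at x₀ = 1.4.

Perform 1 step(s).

f(x) = x³ - 2x² + 4x - 5
f'(x) = 3x² - 4x + 4
x₀ = 1.4

Newton-Raphson formula: x_{n+1} = x_n - f(x_n)/f'(x_n)

Iteration 1:
  f(1.400000) = -0.576000
  f'(1.400000) = 4.280000
  x_1 = 1.400000 - (-0.576000)/4.280000 = 1.534579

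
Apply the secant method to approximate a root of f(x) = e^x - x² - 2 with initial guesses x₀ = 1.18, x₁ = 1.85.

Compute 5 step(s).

f(x) = e^x - x² - 2
x₀ = 1.18, x₁ = 1.85

Secant formula: x_{n+1} = x_n - f(x_n)(x_n - x_{n-1})/(f(x_n) - f(x_{n-1}))

Iteration 1:
  f(1.180000) = -0.138026
  f(1.850000) = 0.937320
  x_2 = 1.850000 - 0.937320×(1.850000 - 1.180000)/(0.937320 - (-0.138026))
       = 1.265998
Iteration 2:
  f(1.850000) = 0.937320
  f(1.265998) = -0.056121
  x_3 = 1.265998 - (-0.056121)×(1.265998 - 1.850000)/(-0.056121 - 0.937320)
       = 1.298989
Iteration 3:
  f(1.265998) = -0.056121
  f(1.298989) = -0.021784
  x_4 = 1.298989 - (-0.021784)×(1.298989 - 1.265998)/(-0.021784 - (-0.056121))
       = 1.319919
Iteration 4:
  f(1.298989) = -0.021784
  f(1.319919) = 0.000932
  x_5 = 1.319919 - 0.000932×(1.319919 - 1.298989)/(0.000932 - (-0.021784))
       = 1.319060
Iteration 5:
  f(1.319919) = 0.000932
  f(1.319060) = -0.000015
  x_6 = 1.319060 - (-0.000015)×(1.319060 - 1.319919)/(-0.000015 - 0.000932)
       = 1.319074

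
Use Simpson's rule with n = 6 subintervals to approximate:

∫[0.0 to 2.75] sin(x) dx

f(x) = sin(x)
a = 0.0, b = 2.75, n = 6
h = (b - a)/n = 0.458333

Simpson's rule: (h/3)[f(x₀) + 4f(x₁) + 2f(x₂) + ... + f(xₙ)]

x_0 = 0.0000, f(x_0) = 0.000000, coefficient = 1
x_1 = 0.4583, f(x_1) = 0.442454, coefficient = 4
x_2 = 0.9167, f(x_2) = 0.793578, coefficient = 2
x_3 = 1.3750, f(x_3) = 0.980893, coefficient = 4
x_4 = 1.8333, f(x_4) = 0.965735, coefficient = 2
x_5 = 2.2917, f(x_5) = 0.751232, coefficient = 4
x_6 = 2.7500, f(x_6) = 0.381661, coefficient = 1

I ≈ (0.458333/3) × 12.598601 = 1.924786
Exact value: 1.924302
Error: 0.000484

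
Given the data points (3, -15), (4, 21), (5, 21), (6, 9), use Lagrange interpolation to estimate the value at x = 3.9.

Lagrange interpolation formula:
P(x) = Σ yᵢ × Lᵢ(x)
where Lᵢ(x) = Π_{j≠i} (x - xⱼ)/(xᵢ - xⱼ)

L_0(3.9) = (3.9 - 4)/(3 - 4) × (3.9 - 5)/(3 - 5) × (3.9 - 6)/(3 - 6) = 0.038500
L_1(3.9) = (3.9 - 3)/(4 - 3) × (3.9 - 5)/(4 - 5) × (3.9 - 6)/(4 - 6) = 1.039500
L_2(3.9) = (3.9 - 3)/(5 - 3) × (3.9 - 4)/(5 - 4) × (3.9 - 6)/(5 - 6) = -0.094500
L_3(3.9) = (3.9 - 3)/(6 - 3) × (3.9 - 4)/(6 - 4) × (3.9 - 5)/(6 - 5) = 0.016500

P(3.9) = (-15)×L_0(3.9) + 21×L_1(3.9) + 21×L_2(3.9) + 9×L_3(3.9)
P(3.9) = 19.416000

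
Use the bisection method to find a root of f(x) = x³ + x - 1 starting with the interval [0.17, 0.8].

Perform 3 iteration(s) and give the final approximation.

f(x) = x³ + x - 1
Initial interval: [0.17, 0.8]

Iteration 1:
  c_1 = (0.170000 + 0.800000)/2 = 0.485000
  f(c_1) = f(0.485000) = -0.400916
  f(a) × f(c) ≥ 0, new interval: [0.485000, 0.800000]
Iteration 2:
  c_2 = (0.485000 + 0.800000)/2 = 0.642500
  f(c_2) = f(0.642500) = -0.092272
  f(a) × f(c) ≥ 0, new interval: [0.642500, 0.800000]
Iteration 3:
  c_3 = (0.642500 + 0.800000)/2 = 0.721250
  f(c_3) = f(0.721250) = 0.096445
  f(a) × f(c) < 0, new interval: [0.642500, 0.721250]

After 3 iteration(s), the approximation is c_3 = 0.721250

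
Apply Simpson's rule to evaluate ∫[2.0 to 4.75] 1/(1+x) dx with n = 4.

f(x) = 1/(1+x)
a = 2.0, b = 4.75, n = 4
h = (b - a)/n = 0.687500

Simpson's rule: (h/3)[f(x₀) + 4f(x₁) + 2f(x₂) + ... + f(xₙ)]

x_0 = 2.0000, f(x_0) = 0.333333, coefficient = 1
x_1 = 2.6875, f(x_1) = 0.271186, coefficient = 4
x_2 = 3.3750, f(x_2) = 0.228571, coefficient = 2
x_3 = 4.0625, f(x_3) = 0.197531, coefficient = 4
x_4 = 4.7500, f(x_4) = 0.173913, coefficient = 1

I ≈ (0.687500/3) × 2.839258 = 0.650663
Exact value: 0.650588
Error: 0.000076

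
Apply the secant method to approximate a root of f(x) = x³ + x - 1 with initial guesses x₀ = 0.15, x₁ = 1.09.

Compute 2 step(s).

f(x) = x³ + x - 1
x₀ = 0.15, x₁ = 1.09

Secant formula: x_{n+1} = x_n - f(x_n)(x_n - x_{n-1})/(f(x_n) - f(x_{n-1}))

Iteration 1:
  f(0.150000) = -0.846625
  f(1.090000) = 1.385029
  x_2 = 1.090000 - 1.385029×(1.090000 - 0.150000)/(1.385029 - (-0.846625))
       = 0.506609
Iteration 2:
  f(1.090000) = 1.385029
  f(0.506609) = -0.363369
  x_3 = 0.506609 - (-0.363369)×(0.506609 - 1.090000)/(-0.363369 - 1.385029)
       = 0.627855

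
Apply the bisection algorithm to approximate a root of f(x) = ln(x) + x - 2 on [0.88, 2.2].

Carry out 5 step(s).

f(x) = ln(x) + x - 2
Initial interval: [0.88, 2.2]

Iteration 1:
  c_1 = (0.880000 + 2.200000)/2 = 1.540000
  f(c_1) = f(1.540000) = -0.028218
  f(a) × f(c) ≥ 0, new interval: [1.540000, 2.200000]
Iteration 2:
  c_2 = (1.540000 + 2.200000)/2 = 1.870000
  f(c_2) = f(1.870000) = 0.495938
  f(a) × f(c) < 0, new interval: [1.540000, 1.870000]
Iteration 3:
  c_3 = (1.540000 + 1.870000)/2 = 1.705000
  f(c_3) = f(1.705000) = 0.238565
  f(a) × f(c) < 0, new interval: [1.540000, 1.705000]
Iteration 4:
  c_4 = (1.540000 + 1.705000)/2 = 1.622500
  f(c_4) = f(1.622500) = 0.106468
  f(a) × f(c) < 0, new interval: [1.540000, 1.622500]
Iteration 5:
  c_5 = (1.540000 + 1.622500)/2 = 1.581250
  f(c_5) = f(1.581250) = 0.039466
  f(a) × f(c) < 0, new interval: [1.540000, 1.581250]

After 5 iteration(s), the approximation is c_5 = 1.581250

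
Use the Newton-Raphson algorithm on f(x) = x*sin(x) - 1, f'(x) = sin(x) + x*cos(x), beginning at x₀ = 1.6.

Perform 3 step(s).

f(x) = x*sin(x) - 1
f'(x) = sin(x) + x*cos(x)
x₀ = 1.6

Newton-Raphson formula: x_{n+1} = x_n - f(x_n)/f'(x_n)

Iteration 1:
  f(1.600000) = 0.599318
  f'(1.600000) = 0.952854
  x_1 = 1.600000 - 0.599318/0.952854 = 0.971029
Iteration 2:
  f(0.971029) = -0.198448
  f'(0.971029) = 1.373565
  x_2 = 0.971029 - (-0.198448)/1.373565 = 1.115505
Iteration 3:
  f(1.115505) = 0.001872
  f'(1.115505) = 1.388647
  x_3 = 1.115505 - 0.001872/1.388647 = 1.114157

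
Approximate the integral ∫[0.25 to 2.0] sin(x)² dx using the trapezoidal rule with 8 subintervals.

f(x) = sin(x)²
a = 0.25, b = 2.0, n = 8
h = (b - a)/n = 0.218750

Trapezoidal rule: (h/2)[f(x₀) + 2f(x₁) + 2f(x₂) + ... + f(xₙ)]

x_0 = 0.2500, f(x_0) = 0.061209, coefficient = 1
x_1 = 0.4688, f(x_1) = 0.204097, coefficient = 2
x_2 = 0.6875, f(x_2) = 0.402726, coefficient = 2
x_3 = 0.9062, f(x_3) = 0.619679, coefficient = 2
x_4 = 1.1250, f(x_4) = 0.814087, coefficient = 2
x_5 = 1.3438, f(x_5) = 0.949330, coefficient = 2
x_6 = 1.5625, f(x_6) = 0.999931, coefficient = 2
x_7 = 1.7812, f(x_7) = 0.956359, coefficient = 2
x_8 = 2.0000, f(x_8) = 0.826822, coefficient = 1

I ≈ (0.218750/2) × 10.780449 = 1.179112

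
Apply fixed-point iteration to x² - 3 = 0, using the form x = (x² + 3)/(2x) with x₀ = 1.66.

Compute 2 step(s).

Equation: x² - 3 = 0
Fixed-point form: x = (x² + 3)/(2x)
x₀ = 1.66

x_1 = g(1.660000) = 1.733614
x_2 = g(1.733614) = 1.732052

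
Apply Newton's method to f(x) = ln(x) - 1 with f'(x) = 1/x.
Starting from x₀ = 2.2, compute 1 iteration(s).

f(x) = ln(x) - 1
f'(x) = 1/x
x₀ = 2.2

Newton-Raphson formula: x_{n+1} = x_n - f(x_n)/f'(x_n)

Iteration 1:
  f(2.200000) = -0.211543
  f'(2.200000) = 0.454545
  x_1 = 2.200000 - (-0.211543)/0.454545 = 2.665394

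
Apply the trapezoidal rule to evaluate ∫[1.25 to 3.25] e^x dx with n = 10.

f(x) = e^x
a = 1.25, b = 3.25, n = 10
h = (b - a)/n = 0.200000

Trapezoidal rule: (h/2)[f(x₀) + 2f(x₁) + 2f(x₂) + ... + f(xₙ)]

x_0 = 1.2500, f(x_0) = 3.490343, coefficient = 1
x_1 = 1.4500, f(x_1) = 4.263115, coefficient = 2
x_2 = 1.6500, f(x_2) = 5.206980, coefficient = 2
x_3 = 1.8500, f(x_3) = 6.359820, coefficient = 2
x_4 = 2.0500, f(x_4) = 7.767901, coefficient = 2
x_5 = 2.2500, f(x_5) = 9.487736, coefficient = 2
x_6 = 2.4500, f(x_6) = 11.588347, coefficient = 2
x_7 = 2.6500, f(x_7) = 14.154039, coefficient = 2
x_8 = 2.8500, f(x_8) = 17.287782, coefficient = 2
x_9 = 3.0500, f(x_9) = 21.115344, coefficient = 2
x_10 = 3.2500, f(x_10) = 25.790340, coefficient = 1

I ≈ (0.200000/2) × 223.742808 = 22.374281
Exact value: 22.299997
Error: 0.074284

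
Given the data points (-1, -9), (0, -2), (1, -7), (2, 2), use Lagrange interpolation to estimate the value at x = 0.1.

Lagrange interpolation formula:
P(x) = Σ yᵢ × Lᵢ(x)
where Lᵢ(x) = Π_{j≠i} (x - xⱼ)/(xᵢ - xⱼ)

L_0(0.1) = (0.1 - 0)/(-1 - 0) × (0.1 - 1)/(-1 - 1) × (0.1 - 2)/(-1 - 2) = -0.028500
L_1(0.1) = (0.1 - (-1))/(0 - (-1)) × (0.1 - 1)/(0 - 1) × (0.1 - 2)/(0 - 2) = 0.940500
L_2(0.1) = (0.1 - (-1))/(1 - (-1)) × (0.1 - 0)/(1 - 0) × (0.1 - 2)/(1 - 2) = 0.104500
L_3(0.1) = (0.1 - (-1))/(2 - (-1)) × (0.1 - 0)/(2 - 0) × (0.1 - 1)/(2 - 1) = -0.016500

P(0.1) = (-9)×L_0(0.1) + (-2)×L_1(0.1) + (-7)×L_2(0.1) + 2×L_3(0.1)
P(0.1) = -2.389000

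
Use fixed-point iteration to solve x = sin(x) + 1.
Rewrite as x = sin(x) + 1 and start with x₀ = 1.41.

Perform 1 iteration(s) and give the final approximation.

Equation: x = sin(x) + 1
Fixed-point form: x = sin(x) + 1
x₀ = 1.41

x_1 = g(1.410000) = 1.987100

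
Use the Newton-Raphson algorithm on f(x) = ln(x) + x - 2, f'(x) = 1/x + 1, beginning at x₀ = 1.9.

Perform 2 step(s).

f(x) = ln(x) + x - 2
f'(x) = 1/x + 1
x₀ = 1.9

Newton-Raphson formula: x_{n+1} = x_n - f(x_n)/f'(x_n)

Iteration 1:
  f(1.900000) = 0.541854
  f'(1.900000) = 1.526316
  x_1 = 1.900000 - 0.541854/1.526316 = 1.544992
Iteration 2:
  f(1.544992) = -0.019989
  f'(1.544992) = 1.647252
  x_2 = 1.544992 - (-0.019989)/1.647252 = 1.557127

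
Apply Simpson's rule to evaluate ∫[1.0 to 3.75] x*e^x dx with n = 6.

f(x) = x*e^x
a = 1.0, b = 3.75, n = 6
h = (b - a)/n = 0.458333

Simpson's rule: (h/3)[f(x₀) + 4f(x₁) + 2f(x₂) + ... + f(xₙ)]

x_0 = 1.0000, f(x_0) = 2.718282, coefficient = 1
x_1 = 1.4583, f(x_1) = 6.269067, coefficient = 4
x_2 = 1.9167, f(x_2) = 13.029998, coefficient = 2
x_3 = 2.3750, f(x_3) = 25.533656, coefficient = 4
x_4 = 2.8333, f(x_4) = 48.172446, coefficient = 2
x_5 = 3.2917, f(x_5) = 88.505145, coefficient = 4
x_6 = 3.7500, f(x_6) = 159.454058, coefficient = 1

I ≈ (0.458333/3) × 765.808703 = 116.998552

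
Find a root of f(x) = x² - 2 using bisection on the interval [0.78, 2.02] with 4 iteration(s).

f(x) = x² - 2
Initial interval: [0.78, 2.02]

Iteration 1:
  c_1 = (0.780000 + 2.020000)/2 = 1.400000
  f(c_1) = f(1.400000) = -0.040000
  f(a) × f(c) ≥ 0, new interval: [1.400000, 2.020000]
Iteration 2:
  c_2 = (1.400000 + 2.020000)/2 = 1.710000
  f(c_2) = f(1.710000) = 0.924100
  f(a) × f(c) < 0, new interval: [1.400000, 1.710000]
Iteration 3:
  c_3 = (1.400000 + 1.710000)/2 = 1.555000
  f(c_3) = f(1.555000) = 0.418025
  f(a) × f(c) < 0, new interval: [1.400000, 1.555000]
Iteration 4:
  c_4 = (1.400000 + 1.555000)/2 = 1.477500
  f(c_4) = f(1.477500) = 0.183006
  f(a) × f(c) < 0, new interval: [1.400000, 1.477500]

After 4 iteration(s), the approximation is c_4 = 1.477500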